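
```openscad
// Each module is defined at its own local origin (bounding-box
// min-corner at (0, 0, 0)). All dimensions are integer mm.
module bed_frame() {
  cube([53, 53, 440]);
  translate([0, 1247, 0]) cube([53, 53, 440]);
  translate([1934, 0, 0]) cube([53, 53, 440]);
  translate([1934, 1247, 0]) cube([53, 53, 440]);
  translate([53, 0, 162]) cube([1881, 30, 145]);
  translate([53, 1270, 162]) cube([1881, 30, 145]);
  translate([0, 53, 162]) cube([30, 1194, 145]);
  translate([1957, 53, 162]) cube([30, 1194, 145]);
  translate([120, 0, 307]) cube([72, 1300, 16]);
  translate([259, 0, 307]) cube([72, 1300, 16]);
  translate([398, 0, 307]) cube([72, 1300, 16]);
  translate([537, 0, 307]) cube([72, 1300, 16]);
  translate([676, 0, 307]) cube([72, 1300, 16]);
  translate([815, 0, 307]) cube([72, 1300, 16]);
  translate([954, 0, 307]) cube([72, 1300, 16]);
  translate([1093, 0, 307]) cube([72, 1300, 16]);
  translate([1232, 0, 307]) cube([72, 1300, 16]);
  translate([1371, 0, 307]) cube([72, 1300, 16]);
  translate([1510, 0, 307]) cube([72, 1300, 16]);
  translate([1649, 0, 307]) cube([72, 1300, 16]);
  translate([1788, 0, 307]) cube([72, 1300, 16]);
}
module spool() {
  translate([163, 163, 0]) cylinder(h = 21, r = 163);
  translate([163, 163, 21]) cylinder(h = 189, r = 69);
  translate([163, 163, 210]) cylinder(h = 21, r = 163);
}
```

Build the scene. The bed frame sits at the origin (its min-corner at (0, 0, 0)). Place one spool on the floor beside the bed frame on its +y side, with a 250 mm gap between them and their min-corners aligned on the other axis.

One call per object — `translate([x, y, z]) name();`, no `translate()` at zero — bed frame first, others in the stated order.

bed_frame();
translate([0, 1550, 0]) spool();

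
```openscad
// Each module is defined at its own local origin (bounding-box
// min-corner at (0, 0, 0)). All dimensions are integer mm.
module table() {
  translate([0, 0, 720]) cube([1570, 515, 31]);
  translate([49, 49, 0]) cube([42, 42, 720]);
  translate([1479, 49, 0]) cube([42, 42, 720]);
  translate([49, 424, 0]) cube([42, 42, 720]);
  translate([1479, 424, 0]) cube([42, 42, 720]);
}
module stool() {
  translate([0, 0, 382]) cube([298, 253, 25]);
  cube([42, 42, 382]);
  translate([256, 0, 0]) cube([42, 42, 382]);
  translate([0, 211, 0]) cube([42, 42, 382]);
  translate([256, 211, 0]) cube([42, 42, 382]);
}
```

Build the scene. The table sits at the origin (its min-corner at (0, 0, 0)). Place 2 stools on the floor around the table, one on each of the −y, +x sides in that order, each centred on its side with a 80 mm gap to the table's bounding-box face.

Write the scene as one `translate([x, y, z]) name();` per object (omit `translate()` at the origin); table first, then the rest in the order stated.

table();
translate([636, -333, 0]) stool();
translate([1650, 131, 0]) stool();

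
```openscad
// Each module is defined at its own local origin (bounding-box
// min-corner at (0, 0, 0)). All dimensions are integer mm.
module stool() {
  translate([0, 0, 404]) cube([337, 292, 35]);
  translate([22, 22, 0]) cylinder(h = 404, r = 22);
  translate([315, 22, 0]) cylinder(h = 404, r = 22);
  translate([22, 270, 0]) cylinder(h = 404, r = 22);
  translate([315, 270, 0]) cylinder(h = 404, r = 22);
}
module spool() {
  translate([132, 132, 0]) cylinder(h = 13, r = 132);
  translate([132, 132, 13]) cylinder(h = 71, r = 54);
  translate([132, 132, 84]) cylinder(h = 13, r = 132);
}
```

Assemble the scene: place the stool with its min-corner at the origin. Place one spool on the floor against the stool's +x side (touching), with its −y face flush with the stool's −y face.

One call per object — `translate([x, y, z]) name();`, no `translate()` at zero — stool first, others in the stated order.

stool();
translate([337, 0, 0]) spool();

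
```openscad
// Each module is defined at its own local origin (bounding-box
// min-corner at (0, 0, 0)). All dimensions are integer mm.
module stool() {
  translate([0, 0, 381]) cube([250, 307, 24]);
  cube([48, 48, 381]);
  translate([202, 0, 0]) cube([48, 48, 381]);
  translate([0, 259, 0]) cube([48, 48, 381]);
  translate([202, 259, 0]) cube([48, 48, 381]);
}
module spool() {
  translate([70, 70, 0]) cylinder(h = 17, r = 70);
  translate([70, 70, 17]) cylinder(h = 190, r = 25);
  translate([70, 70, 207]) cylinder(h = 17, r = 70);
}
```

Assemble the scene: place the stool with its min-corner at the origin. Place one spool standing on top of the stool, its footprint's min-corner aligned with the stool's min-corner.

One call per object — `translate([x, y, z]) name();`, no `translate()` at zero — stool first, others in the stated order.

stool();
translate([0, 0, 405]) spool();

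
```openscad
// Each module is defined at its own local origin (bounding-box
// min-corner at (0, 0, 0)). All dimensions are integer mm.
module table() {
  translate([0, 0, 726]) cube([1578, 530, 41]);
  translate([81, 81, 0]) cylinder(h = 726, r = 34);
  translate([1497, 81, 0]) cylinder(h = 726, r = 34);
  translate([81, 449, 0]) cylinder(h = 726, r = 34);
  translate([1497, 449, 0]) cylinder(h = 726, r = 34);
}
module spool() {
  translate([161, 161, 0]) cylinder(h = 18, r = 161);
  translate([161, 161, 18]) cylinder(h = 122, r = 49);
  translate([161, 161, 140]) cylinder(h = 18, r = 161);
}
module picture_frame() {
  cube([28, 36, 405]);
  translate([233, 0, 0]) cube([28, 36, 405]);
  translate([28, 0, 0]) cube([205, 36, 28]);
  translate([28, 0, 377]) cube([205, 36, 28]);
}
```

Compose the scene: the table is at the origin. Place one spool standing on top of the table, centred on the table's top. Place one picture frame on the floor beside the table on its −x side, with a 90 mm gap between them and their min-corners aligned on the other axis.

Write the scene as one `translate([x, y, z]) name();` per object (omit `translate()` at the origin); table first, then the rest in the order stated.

table();
translate([628, 104, 767]) spool();
translate([-351, 0, 0]) picture_frame();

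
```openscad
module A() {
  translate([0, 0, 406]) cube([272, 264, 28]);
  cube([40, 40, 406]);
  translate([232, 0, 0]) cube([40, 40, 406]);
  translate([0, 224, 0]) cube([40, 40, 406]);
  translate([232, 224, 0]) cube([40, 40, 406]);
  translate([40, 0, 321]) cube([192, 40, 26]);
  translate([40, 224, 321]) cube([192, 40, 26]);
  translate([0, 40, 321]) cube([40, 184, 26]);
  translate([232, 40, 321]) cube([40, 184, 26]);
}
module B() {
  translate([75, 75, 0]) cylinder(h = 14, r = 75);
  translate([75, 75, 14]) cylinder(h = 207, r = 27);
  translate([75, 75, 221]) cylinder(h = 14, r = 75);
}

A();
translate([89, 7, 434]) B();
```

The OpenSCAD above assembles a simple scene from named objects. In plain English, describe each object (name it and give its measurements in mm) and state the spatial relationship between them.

A is a four-legged stool. The seat is a 272×264×28 mm slab whose top surface is at z = 434 mm; four square legs, each 40×40 mm in cross-section, run from the floor (z = 0) to the underside of the seat, each flush with a corner of the seat. Four stretchers, 40 mm wide and 26 mm tall, connect adjacent legs with their undersides at z = 321 mm, each running between the inner faces of the legs it joins and aligned with the legs' outer faces on the other axis.

B is a spool: two coaxial disc flanges of radius 75 mm and thickness 14 mm, joined by a core cylinder of radius 27 mm and height 207 mm. The lower flange rests on z = 0 and the three cylinders share a vertical axis.

The spool is on top of the stool.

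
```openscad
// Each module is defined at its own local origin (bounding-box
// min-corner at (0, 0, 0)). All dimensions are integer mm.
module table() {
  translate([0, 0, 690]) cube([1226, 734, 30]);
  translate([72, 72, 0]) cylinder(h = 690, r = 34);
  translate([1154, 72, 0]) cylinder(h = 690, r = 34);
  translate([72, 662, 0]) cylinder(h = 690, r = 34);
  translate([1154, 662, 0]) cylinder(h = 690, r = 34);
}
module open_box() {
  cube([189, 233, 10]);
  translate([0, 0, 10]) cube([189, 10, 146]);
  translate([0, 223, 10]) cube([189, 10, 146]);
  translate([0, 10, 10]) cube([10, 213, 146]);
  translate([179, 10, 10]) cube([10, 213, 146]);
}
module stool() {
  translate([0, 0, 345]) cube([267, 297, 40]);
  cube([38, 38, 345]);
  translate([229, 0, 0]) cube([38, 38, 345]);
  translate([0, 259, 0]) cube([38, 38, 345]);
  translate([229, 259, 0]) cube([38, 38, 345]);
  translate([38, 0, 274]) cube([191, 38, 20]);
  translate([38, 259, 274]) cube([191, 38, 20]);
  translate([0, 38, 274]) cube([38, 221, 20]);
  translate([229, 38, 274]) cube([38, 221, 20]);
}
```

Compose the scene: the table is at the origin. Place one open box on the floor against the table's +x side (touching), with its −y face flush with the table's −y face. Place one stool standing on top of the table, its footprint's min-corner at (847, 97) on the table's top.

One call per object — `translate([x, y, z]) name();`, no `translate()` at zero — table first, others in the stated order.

table();
translate([1226, 0, 0]) open_box();
translate([847, 97, 720]) stool();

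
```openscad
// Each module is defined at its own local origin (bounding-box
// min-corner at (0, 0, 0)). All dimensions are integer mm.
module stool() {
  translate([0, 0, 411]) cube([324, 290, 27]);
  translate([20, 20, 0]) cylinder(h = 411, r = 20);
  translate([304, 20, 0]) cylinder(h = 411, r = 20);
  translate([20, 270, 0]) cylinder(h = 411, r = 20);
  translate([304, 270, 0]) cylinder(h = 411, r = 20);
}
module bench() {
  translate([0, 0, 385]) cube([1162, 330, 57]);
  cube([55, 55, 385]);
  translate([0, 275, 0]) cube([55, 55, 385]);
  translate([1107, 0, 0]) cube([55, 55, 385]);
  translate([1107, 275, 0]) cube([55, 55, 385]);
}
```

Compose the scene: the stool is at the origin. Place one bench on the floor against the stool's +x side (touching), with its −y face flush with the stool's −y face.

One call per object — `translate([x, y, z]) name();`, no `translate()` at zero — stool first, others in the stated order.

stool();
translate([324, 0, 0]) bench();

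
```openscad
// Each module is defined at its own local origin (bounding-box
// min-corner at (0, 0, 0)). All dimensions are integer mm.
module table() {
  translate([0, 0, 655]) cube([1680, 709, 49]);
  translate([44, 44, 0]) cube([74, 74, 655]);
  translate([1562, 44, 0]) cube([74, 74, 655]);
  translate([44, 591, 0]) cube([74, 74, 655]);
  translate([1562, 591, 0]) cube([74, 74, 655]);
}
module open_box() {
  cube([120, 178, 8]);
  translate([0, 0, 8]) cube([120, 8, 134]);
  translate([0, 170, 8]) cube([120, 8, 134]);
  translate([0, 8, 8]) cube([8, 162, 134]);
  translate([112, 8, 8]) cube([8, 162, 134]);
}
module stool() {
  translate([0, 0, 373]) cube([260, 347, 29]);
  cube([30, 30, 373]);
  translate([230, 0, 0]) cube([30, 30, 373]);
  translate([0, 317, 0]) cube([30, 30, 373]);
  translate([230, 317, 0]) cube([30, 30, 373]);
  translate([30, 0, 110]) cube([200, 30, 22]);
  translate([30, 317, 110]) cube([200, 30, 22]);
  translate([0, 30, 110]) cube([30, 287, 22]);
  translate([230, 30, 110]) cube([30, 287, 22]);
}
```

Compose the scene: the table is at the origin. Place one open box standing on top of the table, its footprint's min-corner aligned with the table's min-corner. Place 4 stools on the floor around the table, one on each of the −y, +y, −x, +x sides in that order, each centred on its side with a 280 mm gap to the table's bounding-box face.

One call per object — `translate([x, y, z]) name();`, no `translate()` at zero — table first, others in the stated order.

table();
translate([0, 0, 704]) open_box();
translate([710, -627, 0]) stool();
translate([710, 989, 0]) stool();
translate([-540, 181, 0]) stool();
translate([1960, 181, 0]) stool();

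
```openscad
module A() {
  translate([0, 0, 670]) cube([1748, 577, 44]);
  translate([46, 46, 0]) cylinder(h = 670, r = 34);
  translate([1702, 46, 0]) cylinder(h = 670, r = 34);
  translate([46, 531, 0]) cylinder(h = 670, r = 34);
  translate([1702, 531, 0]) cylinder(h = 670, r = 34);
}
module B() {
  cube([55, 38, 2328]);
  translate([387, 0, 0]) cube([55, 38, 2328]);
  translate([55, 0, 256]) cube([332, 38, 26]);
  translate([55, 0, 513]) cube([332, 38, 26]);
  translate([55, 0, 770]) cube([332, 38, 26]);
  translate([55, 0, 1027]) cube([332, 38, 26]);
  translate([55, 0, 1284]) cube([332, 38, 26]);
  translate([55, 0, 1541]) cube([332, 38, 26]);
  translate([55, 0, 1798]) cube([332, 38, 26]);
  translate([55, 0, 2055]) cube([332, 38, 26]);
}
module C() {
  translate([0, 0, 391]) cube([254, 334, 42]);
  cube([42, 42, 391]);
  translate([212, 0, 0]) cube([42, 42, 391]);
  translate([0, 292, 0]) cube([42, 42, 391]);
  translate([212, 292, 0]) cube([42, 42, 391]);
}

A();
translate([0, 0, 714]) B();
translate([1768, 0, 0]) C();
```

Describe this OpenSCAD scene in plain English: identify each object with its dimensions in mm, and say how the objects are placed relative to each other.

A is a rectangular dining table. The top is 1748×577×44 mm with its upper surface at z = 714 mm. It stands on four round legs of 68 mm diameter, each leg's bounding box inset 12 mm from the nearest pair of top edges, running from the floor to the underside of the top.

B is a wooden ladder with two side rails of 55×38 mm section and 2328 mm height, set 442 mm apart overall. Between them run 8 rectangular rungs (38 mm deep, 26 mm thick), front faces flush with the rails' −y face. The bottom of the first rung is 256 mm above the floor and each subsequent rung is 257 mm higher than the one below.

C is a four-legged stool. The seat is a 254×334×42 mm slab whose top surface is at z = 433 mm; four square legs, each 42×42 mm in cross-section, run from the floor (z = 0) to the underside of the seat, each flush with a corner of the seat.

The ladder is on top of the table. The stool is on the floor beside the table on its +x side.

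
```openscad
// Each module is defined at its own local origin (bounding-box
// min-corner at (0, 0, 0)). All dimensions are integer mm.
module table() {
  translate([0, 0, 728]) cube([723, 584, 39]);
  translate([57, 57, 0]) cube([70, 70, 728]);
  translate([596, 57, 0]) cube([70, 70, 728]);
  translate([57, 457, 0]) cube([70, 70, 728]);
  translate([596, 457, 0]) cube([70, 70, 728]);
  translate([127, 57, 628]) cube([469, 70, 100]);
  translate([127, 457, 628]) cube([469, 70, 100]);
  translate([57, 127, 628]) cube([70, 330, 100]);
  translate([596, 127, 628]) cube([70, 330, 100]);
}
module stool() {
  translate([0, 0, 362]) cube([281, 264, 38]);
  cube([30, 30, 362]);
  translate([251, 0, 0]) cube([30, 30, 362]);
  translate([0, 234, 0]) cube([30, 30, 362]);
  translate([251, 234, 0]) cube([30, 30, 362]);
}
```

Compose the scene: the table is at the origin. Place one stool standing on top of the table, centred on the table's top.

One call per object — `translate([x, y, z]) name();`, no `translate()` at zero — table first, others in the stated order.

table();
translate([221, 160, 767]) stool();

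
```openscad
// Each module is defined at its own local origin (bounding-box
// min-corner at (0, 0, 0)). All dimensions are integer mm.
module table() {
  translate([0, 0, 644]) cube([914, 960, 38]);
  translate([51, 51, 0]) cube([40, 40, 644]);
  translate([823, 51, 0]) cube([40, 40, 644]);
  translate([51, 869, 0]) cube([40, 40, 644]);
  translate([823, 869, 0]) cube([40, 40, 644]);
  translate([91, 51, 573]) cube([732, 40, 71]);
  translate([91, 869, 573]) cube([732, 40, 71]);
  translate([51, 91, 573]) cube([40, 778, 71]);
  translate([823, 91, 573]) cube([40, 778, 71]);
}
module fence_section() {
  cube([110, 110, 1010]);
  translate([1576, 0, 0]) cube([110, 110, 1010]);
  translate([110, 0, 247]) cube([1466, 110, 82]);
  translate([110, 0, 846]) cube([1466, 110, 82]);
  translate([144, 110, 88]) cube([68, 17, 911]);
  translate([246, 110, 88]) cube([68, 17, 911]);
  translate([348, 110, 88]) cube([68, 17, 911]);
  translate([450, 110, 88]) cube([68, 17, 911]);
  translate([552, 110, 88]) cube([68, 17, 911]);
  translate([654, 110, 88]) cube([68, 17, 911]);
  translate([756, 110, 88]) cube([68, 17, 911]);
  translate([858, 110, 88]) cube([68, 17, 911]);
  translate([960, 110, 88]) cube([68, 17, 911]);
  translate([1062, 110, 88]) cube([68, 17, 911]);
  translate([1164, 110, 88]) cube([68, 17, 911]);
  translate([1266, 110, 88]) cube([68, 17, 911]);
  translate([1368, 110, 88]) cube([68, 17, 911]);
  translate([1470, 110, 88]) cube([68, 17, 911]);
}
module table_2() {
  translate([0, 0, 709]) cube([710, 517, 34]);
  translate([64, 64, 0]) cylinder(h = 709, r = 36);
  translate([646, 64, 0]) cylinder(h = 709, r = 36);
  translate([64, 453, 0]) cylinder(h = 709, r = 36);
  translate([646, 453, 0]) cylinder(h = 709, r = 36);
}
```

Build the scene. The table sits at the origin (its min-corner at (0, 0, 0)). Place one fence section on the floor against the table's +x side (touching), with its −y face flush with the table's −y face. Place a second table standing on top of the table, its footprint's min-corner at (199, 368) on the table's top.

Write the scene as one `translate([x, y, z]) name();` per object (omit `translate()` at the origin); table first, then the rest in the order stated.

table();
translate([914, 0, 0]) fence_section();
translate([199, 368, 682]) table_2();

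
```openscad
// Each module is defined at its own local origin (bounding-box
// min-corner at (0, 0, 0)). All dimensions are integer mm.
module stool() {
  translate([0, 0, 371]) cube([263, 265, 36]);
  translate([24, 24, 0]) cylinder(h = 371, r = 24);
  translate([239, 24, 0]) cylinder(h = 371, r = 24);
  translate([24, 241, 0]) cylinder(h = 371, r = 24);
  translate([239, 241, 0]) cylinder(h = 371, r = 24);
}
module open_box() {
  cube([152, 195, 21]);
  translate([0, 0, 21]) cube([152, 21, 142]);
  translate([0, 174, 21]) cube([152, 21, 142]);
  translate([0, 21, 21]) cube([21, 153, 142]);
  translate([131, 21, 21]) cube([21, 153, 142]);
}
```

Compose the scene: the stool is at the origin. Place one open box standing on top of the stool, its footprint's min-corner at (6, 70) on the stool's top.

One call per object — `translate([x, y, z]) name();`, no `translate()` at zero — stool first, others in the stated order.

stool();
translate([6, 70, 407]) open_box();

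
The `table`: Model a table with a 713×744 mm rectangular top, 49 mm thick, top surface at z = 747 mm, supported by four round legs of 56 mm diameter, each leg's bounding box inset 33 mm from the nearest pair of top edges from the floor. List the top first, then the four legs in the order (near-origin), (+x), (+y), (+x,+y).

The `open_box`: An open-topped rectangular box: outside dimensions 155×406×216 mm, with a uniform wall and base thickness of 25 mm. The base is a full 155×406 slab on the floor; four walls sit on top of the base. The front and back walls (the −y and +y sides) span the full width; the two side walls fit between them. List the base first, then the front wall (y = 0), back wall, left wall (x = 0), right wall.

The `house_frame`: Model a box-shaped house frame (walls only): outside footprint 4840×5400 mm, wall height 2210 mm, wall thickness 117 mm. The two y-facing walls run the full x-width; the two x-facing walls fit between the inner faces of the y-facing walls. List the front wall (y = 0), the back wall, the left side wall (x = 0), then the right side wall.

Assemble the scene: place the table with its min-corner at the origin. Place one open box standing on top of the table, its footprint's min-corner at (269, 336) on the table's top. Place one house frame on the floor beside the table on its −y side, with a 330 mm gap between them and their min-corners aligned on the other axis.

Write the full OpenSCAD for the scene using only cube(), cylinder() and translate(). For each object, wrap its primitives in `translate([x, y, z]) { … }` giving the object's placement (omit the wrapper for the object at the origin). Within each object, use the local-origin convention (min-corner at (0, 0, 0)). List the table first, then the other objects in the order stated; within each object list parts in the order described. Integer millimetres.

translate([0, 0, 698]) cube([713, 744, 49]);
translate([61, 61, 0]) cylinder(h = 698, r = 28);
translate([652, 61, 0]) cylinder(h = 698, r = 28);
translate([61, 683, 0]) cylinder(h = 698, r = 28);
translate([652, 683, 0]) cylinder(h = 698, r = 28);
translate([269, 336, 747]) {
  cube([155, 406, 25]);
  translate([0, 0, 25]) cube([155, 25, 191]);
  translate([0, 381, 25]) cube([155, 25, 191]);
  translate([0, 25, 25]) cube([25, 356, 191]);
  translate([130, 25, 25]) cube([25, 356, 191]);
}
translate([0, -5730, 0]) {
  cube([4840, 117, 2210]);
  translate([0, 5283, 0]) cube([4840, 117, 2210]);
  translate([0, 117, 0]) cube([117, 5166, 2210]);
  translate([4723, 117, 0]) cube([117, 5166, 2210]);
}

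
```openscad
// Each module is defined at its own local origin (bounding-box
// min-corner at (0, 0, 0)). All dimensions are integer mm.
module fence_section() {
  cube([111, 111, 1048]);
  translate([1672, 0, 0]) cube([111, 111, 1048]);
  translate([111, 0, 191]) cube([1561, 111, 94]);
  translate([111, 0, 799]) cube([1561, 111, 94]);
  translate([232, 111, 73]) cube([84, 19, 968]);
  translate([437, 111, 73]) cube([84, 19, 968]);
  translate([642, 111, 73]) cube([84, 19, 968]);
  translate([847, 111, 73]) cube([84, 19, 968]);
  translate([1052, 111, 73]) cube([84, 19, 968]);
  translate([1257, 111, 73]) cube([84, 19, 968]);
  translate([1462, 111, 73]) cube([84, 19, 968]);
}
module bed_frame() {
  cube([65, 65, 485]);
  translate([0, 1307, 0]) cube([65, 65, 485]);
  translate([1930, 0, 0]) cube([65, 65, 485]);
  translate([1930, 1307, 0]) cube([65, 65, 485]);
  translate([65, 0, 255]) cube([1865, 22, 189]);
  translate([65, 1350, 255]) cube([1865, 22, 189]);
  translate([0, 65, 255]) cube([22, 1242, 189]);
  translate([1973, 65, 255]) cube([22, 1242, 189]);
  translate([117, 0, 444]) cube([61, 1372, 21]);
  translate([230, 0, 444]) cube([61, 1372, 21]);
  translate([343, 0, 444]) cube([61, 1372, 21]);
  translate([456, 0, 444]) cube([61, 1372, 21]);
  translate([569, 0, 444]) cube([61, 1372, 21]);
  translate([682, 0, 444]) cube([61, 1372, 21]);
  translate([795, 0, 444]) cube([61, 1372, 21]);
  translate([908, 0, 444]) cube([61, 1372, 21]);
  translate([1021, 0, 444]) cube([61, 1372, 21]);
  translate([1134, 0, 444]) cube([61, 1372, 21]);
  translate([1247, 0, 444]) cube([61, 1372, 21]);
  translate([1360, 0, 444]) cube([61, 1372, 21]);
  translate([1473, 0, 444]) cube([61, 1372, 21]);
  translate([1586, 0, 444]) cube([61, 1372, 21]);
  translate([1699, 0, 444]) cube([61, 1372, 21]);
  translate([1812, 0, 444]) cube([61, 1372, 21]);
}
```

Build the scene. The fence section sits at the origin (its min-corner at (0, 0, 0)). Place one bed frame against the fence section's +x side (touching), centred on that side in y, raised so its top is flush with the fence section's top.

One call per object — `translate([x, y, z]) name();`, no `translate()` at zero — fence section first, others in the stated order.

fence_section();
translate([1783, -621, 563]) bed_frame();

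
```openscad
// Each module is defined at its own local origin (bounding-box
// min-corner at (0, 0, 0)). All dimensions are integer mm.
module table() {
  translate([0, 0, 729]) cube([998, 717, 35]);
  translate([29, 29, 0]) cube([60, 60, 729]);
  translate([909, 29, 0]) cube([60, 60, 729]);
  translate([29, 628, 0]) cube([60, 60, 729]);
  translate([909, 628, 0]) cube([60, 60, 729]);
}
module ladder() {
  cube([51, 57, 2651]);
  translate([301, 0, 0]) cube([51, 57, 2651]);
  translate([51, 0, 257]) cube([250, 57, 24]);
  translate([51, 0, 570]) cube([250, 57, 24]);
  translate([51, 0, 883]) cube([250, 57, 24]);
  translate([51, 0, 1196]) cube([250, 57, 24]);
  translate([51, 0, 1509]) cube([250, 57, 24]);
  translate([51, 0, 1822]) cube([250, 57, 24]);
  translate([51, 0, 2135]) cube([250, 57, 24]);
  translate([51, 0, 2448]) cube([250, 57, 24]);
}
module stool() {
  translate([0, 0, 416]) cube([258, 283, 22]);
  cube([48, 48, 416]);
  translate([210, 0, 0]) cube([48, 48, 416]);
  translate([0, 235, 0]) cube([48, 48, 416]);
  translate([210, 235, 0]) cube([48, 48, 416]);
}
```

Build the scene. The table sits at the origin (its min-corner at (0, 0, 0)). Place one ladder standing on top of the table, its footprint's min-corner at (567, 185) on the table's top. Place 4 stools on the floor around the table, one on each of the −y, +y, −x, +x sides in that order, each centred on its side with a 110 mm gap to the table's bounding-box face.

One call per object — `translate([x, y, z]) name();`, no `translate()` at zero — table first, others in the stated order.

table();
translate([567, 185, 764]) ladder();
translate([370, -393, 0]) stool();
translate([370, 827, 0]) stool();
translate([-368, 217, 0]) stool();
translate([1108, 217, 0]) stool();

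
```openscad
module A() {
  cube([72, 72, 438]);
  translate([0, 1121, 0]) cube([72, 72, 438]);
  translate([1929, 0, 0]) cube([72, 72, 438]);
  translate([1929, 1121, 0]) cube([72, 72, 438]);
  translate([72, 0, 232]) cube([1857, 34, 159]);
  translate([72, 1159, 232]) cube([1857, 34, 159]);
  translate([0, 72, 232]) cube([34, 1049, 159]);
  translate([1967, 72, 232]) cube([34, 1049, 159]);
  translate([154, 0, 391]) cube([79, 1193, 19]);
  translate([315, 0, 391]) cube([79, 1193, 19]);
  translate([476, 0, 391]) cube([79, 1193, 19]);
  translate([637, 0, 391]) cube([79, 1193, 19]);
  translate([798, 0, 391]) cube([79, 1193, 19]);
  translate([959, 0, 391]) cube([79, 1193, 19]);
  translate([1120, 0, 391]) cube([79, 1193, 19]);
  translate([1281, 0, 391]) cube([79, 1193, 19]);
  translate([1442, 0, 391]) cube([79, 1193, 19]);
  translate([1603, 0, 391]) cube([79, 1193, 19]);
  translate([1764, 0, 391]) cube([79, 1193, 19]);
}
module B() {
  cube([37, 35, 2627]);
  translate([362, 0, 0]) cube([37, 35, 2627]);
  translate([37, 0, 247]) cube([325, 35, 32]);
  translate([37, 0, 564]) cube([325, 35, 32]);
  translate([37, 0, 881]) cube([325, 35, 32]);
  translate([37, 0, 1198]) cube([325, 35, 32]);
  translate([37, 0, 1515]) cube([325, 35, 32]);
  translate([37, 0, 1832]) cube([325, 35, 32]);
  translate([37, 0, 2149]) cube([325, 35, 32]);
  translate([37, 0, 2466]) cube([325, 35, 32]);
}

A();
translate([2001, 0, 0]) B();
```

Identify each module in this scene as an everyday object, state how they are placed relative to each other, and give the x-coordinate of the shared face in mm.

A is a bed frame. B is a ladder. The ladder is against the bed frame's +x side, with their −y faces flush. The x-coordinate of the shared face is 2001 mm.

The bed frame's +x face and the ladder's −x face are both at x = 2001 mm.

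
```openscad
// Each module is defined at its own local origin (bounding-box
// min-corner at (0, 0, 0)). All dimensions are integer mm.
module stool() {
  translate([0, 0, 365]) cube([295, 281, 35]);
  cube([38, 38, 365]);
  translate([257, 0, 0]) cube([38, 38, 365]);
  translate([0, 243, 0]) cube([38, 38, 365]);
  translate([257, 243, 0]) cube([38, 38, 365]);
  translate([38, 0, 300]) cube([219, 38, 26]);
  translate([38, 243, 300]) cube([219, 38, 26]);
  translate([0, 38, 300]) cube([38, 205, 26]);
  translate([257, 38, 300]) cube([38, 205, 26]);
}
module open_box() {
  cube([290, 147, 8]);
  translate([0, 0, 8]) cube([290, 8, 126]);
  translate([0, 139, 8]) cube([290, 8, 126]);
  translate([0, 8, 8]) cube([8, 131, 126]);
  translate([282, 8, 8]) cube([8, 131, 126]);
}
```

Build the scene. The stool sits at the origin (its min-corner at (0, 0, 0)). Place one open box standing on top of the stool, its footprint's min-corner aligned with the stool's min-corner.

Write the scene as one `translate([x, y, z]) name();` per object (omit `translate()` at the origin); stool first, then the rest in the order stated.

stool();
translate([0, 0, 400]) open_box();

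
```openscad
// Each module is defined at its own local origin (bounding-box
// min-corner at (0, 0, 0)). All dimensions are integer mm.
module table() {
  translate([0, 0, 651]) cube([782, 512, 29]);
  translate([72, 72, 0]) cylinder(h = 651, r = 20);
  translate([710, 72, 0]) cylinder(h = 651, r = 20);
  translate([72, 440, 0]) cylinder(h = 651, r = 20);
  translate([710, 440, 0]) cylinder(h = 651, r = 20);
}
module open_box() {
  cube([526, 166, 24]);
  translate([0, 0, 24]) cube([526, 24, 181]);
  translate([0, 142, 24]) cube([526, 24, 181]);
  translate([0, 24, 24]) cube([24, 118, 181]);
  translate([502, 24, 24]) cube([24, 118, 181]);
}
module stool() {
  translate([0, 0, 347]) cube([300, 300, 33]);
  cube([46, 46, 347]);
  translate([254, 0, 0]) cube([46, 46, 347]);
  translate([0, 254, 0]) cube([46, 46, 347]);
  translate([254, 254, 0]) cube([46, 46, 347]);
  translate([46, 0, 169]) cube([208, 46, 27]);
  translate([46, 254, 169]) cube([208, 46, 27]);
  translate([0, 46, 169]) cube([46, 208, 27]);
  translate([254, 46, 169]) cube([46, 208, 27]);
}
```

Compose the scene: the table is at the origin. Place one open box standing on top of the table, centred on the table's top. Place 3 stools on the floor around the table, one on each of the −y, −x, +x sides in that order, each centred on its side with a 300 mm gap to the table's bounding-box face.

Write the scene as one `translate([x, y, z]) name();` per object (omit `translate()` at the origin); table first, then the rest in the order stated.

table();
translate([128, 173, 680]) open_box();
translate([241, -600, 0]) stool();
translate([-600, 106, 0]) stool();
translate([1082, 106, 0]) stool();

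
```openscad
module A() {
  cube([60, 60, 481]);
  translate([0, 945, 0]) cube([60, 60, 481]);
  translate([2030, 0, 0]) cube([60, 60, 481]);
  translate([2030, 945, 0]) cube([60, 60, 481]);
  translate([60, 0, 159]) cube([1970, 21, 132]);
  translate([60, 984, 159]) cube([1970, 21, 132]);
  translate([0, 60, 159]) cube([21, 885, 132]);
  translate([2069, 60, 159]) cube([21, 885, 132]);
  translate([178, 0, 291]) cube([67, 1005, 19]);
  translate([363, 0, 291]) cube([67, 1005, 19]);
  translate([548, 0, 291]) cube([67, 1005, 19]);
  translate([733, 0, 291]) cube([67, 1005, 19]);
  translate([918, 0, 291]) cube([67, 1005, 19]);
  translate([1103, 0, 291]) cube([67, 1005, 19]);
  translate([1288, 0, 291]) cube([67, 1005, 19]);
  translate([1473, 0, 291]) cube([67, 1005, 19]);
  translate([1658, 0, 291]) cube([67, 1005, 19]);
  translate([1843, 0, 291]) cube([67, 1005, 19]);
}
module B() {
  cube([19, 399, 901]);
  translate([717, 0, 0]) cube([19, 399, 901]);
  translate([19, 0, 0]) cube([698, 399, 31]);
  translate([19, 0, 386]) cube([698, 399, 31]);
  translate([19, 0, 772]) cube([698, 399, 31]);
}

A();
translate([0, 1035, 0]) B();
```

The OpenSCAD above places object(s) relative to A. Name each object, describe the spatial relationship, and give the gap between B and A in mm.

A is a bed frame. B is a bookshelf. The bookshelf is on the floor beside the bed frame on its +y side. The gap between the bookshelf and the bed frame is 30 mm.

The bookshelf's nearest face is 30 mm from the bed frame's +y face.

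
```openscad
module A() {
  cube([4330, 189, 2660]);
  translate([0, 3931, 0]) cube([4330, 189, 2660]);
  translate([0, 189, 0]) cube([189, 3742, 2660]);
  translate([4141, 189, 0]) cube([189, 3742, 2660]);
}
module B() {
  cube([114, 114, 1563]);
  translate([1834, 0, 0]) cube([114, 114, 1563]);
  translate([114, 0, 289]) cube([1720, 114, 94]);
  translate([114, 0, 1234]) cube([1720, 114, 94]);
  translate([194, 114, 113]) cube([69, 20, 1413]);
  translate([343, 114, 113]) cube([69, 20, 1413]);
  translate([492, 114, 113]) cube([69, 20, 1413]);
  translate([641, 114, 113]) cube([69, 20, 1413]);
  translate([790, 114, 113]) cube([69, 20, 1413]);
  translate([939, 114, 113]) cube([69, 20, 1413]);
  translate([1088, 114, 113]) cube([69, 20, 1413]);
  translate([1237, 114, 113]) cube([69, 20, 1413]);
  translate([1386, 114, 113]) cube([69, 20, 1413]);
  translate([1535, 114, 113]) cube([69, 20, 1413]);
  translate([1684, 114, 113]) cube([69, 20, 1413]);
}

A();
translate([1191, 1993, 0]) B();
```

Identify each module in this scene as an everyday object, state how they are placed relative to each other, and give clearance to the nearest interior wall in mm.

Clearances: x = 1002, y = 1804; minimum 1002 mm.

A is a house frame. B is a fence section. The fence section sits inside the house frame, centred. The clearance to the nearest interior wall is 1002 mm.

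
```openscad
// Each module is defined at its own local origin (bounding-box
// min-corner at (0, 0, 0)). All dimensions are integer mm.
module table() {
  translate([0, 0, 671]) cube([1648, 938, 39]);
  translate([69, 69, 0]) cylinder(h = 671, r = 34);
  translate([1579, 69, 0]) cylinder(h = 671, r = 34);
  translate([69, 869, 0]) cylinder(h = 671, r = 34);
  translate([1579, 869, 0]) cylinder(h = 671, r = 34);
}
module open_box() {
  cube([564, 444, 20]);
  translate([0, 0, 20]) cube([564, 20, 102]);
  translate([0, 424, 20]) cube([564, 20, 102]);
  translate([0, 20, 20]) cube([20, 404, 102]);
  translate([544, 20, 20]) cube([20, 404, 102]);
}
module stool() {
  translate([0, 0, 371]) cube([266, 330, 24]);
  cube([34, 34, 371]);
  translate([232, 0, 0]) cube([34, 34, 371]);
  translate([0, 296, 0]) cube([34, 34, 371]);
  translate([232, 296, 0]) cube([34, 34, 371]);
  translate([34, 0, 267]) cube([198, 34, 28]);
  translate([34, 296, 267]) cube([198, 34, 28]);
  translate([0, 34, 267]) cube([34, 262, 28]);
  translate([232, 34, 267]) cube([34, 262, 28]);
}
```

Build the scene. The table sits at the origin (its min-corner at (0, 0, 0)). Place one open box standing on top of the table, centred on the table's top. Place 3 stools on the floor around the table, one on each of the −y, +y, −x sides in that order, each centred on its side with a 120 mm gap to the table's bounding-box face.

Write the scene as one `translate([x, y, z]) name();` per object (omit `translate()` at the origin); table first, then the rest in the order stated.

table();
translate([542, 247, 710]) open_box();
translate([691, -450, 0]) stool();
translate([691, 1058, 0]) stool();
translate([-386, 304, 0]) stool();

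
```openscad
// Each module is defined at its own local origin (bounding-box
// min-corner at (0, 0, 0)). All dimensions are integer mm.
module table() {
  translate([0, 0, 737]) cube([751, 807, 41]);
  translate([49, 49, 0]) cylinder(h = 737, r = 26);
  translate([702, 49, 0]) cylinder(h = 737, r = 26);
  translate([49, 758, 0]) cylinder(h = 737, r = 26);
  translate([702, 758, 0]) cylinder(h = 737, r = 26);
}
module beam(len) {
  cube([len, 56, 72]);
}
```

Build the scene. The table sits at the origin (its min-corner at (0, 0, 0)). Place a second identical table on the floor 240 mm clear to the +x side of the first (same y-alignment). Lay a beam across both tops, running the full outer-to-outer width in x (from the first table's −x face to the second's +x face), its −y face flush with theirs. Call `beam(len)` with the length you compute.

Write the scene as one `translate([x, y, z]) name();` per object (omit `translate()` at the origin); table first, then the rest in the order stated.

table();
translate([991, 0, 0]) table();
translate([0, 0, 778]) beam(1742);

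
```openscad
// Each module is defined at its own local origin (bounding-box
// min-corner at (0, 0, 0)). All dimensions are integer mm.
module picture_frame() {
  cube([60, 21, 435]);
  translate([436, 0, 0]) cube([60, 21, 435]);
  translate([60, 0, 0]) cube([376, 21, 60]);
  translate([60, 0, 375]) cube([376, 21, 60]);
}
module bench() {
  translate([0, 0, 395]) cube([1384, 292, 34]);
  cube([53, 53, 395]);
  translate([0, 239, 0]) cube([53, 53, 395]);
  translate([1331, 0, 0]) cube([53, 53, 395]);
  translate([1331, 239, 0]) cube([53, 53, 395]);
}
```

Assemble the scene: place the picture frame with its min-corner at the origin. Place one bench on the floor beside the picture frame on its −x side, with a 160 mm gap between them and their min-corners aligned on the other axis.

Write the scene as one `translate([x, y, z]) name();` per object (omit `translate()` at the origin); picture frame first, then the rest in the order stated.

picture_frame();
translate([-1544, 0, 0]) bench();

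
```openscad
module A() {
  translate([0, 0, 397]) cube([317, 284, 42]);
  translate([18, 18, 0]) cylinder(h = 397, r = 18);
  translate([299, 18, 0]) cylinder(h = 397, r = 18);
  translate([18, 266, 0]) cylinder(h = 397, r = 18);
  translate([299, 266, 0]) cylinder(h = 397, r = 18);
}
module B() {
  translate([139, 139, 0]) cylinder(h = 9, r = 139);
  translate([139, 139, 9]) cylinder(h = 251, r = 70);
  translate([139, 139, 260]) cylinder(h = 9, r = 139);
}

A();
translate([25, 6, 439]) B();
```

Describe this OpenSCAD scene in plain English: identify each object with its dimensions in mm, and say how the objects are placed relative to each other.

A is a four-legged stool. The seat is 317×284 mm, 42 mm thick, top at z = 439 mm. It stands on four round legs, each 36 mm in diameter, from z = 0 to the seat underside, each leg's axis is inset half a diameter from the nearest pair of seat edges (so the leg's bounding box is flush with the corner).

B is a spool: two coaxial disc flanges of radius 139 mm and thickness 9 mm, joined by a core cylinder of radius 70 mm and height 251 mm. The lower flange rests on z = 0 and the three cylinders share a vertical axis.

The spool is on top of the stool.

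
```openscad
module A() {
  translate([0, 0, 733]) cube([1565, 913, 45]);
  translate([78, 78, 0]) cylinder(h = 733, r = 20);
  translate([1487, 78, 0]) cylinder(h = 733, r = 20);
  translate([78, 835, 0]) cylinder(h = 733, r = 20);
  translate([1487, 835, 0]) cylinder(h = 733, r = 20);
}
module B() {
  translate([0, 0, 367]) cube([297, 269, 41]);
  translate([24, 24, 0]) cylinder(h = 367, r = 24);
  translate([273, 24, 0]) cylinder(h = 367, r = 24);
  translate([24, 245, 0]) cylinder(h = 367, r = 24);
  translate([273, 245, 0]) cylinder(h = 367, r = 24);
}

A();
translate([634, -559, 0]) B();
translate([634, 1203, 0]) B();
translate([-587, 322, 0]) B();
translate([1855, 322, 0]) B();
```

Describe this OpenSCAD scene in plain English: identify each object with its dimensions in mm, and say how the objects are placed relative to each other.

A is a rectangular dining table. The top is 1565×913×45 mm with its upper surface at z = 778 mm. It stands on four round legs of 40 mm diameter, each leg's bounding box inset 58 mm from the nearest pair of top edges, running from the floor to the underside of the top.

B is a four-legged stool. The seat is 297×269 mm, 41 mm thick, top at z = 408 mm. It stands on four round legs, each 48 mm in diameter, from z = 0 to the seat underside, each leg's axis is inset half a diameter from the nearest pair of seat edges (so the leg's bounding box is flush with the corner).

Four stools sit around the table at the −y, +y, −x, +x sides.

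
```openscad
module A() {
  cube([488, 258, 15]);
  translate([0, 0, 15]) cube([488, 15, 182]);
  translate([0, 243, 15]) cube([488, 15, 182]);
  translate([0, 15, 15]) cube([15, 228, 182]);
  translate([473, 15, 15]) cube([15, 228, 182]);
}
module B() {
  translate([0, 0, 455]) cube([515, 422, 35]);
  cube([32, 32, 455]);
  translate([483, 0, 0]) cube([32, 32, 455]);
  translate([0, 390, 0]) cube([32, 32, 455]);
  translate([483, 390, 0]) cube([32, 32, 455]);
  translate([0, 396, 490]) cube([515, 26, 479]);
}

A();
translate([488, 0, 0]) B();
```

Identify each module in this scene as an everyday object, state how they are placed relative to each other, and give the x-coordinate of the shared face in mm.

The open box's +x face and the chair's −x face are both at x = 488 mm.

A is an open box. B is a chair. The chair is against the open box's +x side, with their −y faces flush. The x-coordinate of the shared face is 488 mm.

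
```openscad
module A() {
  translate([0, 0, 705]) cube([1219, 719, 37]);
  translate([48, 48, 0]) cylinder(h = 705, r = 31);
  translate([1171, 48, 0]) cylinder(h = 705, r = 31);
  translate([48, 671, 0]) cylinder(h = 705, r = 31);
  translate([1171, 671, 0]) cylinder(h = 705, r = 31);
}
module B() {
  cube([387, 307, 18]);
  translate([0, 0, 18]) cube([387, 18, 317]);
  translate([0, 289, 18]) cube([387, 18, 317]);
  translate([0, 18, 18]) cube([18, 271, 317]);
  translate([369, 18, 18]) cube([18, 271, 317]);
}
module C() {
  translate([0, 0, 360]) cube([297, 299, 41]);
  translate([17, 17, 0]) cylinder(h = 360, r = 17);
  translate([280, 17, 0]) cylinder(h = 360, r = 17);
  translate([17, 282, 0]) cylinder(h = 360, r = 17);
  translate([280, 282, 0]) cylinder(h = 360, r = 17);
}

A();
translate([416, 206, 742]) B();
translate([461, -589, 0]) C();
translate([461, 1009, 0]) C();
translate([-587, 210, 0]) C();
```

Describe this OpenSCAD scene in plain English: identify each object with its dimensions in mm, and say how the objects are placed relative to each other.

A is a rectangular dining table. The top is 1219×719×37 mm with its upper surface at z = 742 mm. It stands on four round legs of 62 mm diameter, each leg's bounding box inset 17 mm from the nearest pair of top edges, running from the floor to the underside of the top.

B is an open-topped rectangular box: outside dimensions 387×307×335 mm, with a uniform wall and base thickness of 18 mm. The base is a full 387×307 slab on the floor; four walls sit on top of the base. The front and back walls (the −y and +y sides) span the full width; the two side walls fit between them.

C is a four-legged stool. The seat is 297×299 mm, 41 mm thick, top at z = 401 mm. It stands on four round legs, each 34 mm in diameter, from z = 0 to the seat underside, each leg's axis is inset half a diameter from the nearest pair of seat edges (so the leg's bounding box is flush with the corner).

The open box is on top of the table, centred. Three stools sit around the table at the −y, +y, −x sides.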